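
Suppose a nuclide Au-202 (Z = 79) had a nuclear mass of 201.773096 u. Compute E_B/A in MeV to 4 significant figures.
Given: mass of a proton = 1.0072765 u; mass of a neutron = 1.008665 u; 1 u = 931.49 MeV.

8.612 MeV/nucleon

With 79 protons and 123 neutrons (A = 202):
Mass of separated nucleons = 79(1.0072765) + 123(1.008665) = 79.5748435 + 124.065795 = 203.6406385 u
The mass defect is 203.6406385 − 201.773096 = 1.8675425 u.
Converting to energy: 1.8675425 u × 931.49 MeV/u = 1739.60 MeV
Dividing by A = 202 gives 8.612 MeV per nucleon.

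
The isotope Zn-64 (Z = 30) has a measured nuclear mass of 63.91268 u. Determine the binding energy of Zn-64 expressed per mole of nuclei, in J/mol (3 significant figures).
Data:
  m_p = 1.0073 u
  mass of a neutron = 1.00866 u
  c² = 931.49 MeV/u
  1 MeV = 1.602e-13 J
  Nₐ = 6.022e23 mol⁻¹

5.40e+13 J/mol

Mass of separated nucleons = 30(1.0073) + 34(1.00866) = 30.2190 + 34.29444 = 64.51344 u
Mass defect Δm = 64.51344 − 63.91268 = 0.60076 u
Converting to energy: 0.60076 u × 931.49 MeV/u = 559.602 MeV
Per nucleus in joules: 559.602 MeV × 1.602e-13 J/MeV = 8.9648e-11 J
Per mole: 8.9648e-11 J × 6.022e23 mol⁻¹ = 5.3986e+13 J/mol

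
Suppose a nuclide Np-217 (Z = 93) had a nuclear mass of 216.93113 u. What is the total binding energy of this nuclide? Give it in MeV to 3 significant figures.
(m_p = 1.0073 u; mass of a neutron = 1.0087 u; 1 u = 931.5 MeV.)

1700 MeV

Z = 93, so N = A − Z = 217 − 93 = 124.
Total constituent mass: 93 × 1.0073 + 124 × 1.0087 = 218.7577 u
Mass defect Δm = 218.7577 − 216.93113 = 1.82657 u
Converting to energy: 1.82657 u × 931.5 MeV/u = 1701.45 MeV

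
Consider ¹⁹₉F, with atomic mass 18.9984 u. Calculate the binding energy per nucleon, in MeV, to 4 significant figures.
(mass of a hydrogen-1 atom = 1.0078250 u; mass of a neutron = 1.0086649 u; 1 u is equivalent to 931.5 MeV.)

7.779 MeV/nucleon

Mass of separated nucleons = 9(1.0078250) + 10(1.0086649) = 9.0704250 + 10.0866490 = 19.1570740 u
Δm = 19.1570740 − 18.9984 = 0.1586740 u
Binding energy = Δm·c² = 0.1586740 × 931.5 MeV/u = 147.805 MeV
BE/A = 147.805 MeV / 19 = 7.779 MeV/nucleon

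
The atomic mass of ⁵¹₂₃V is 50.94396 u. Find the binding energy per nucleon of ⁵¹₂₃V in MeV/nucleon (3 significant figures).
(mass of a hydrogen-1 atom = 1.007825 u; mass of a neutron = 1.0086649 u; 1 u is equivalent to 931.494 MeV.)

8.74 MeV/nucleon

Mass of separated nucleons = 23(1.007825) + 28(1.0086649) = 23.179975 + 28.2426172 = 51.4225922 u
Δm = 51.4225922 − 50.94396 = 0.4786322 u
Converting to energy: 0.4786322 u × 931.494 MeV/u = 445.843 MeV
BE/A = 445.843 MeV / 51 = 8.742 MeV/nucleon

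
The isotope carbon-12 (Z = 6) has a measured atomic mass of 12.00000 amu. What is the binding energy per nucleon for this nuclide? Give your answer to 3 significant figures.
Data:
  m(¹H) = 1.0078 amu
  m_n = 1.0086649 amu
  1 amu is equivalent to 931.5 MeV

With 6 protons and 6 neutrons (A = 12):
Total constituent mass: 6 × 1.0078 + 6 × 1.0086649 = 12.0987894 amu
Mass defect Δm = 12.0987894 − 12.00000 = 0.0987894 amu
Converting to energy: 0.0987894 amu × 931.5 MeV/amu = 92.0223 MeV
BE/A = 92.0223 MeV / 12 = 7.669 MeV/nucleon

7.67 MeV/nucleon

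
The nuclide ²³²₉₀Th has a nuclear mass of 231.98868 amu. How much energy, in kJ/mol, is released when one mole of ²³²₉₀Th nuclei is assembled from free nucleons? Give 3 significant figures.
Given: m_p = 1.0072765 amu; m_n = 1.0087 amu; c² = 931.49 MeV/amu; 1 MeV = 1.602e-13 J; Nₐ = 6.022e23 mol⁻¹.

The nucleus contains 90 protons and 232 − 90 = 142 neutrons.
Mass of separated nucleons = 90(1.0072765) + 142(1.0087) = 90.6548850 + 143.2354 = 233.8902850 amu
Δm = 233.8902850 − 231.98868 = 1.9016050 amu
Converting to energy: 1.9016050 amu × 931.49 MeV/amu = 1771.33 MeV
Per nucleus in joules: 1771.33 MeV × 1.602e-13 J/MeV = 2.8377e-10 J
Per mole: 2.8377e-10 J × 6.022e23 mol⁻¹ = 1.7089e+14 J/mol

1.71e+11 kJ/mol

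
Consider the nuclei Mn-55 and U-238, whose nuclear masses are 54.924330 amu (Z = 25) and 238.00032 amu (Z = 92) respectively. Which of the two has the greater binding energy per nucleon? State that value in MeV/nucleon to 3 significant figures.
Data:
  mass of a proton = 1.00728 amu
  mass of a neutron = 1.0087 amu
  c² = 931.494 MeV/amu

Mn-55; 8.78 MeV/nucleon

Mn-55: Σm = 25(1.00728) + 30(1.0087) = 55.44300 amu; Δm = 0.518670 amu; E_B = 483.14 MeV; E_B/A = 8.784 MeV
U-238: Σm = 92(1.00728) + 146(1.0087) = 239.93996 amu; Δm = 1.93964 amu; E_B = 1806.76 MeV; E_B/A = 7.591 MeV
Mn-55 has the higher binding energy per nucleon, so it is the more tightly bound nucleus.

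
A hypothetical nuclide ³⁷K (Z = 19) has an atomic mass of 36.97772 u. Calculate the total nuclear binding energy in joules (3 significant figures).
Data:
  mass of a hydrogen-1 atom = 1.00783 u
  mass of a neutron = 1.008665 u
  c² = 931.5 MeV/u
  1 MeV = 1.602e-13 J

4.88e-11 J

With 19 protons and 18 neutrons (A = 37):
Mass of separated nucleons = 19(1.00783) + 18(1.008665) = 19.14877 + 18.155970 = 37.304740 u
Mass defect Δm = 37.304740 − 36.97772 = 0.327020 u
Binding energy = Δm·c² = 0.327020 × 931.5 MeV/u = 304.619 MeV
In joules: 304.619 MeV × 1.602e-13 J/MeV = 4.8800e-11 J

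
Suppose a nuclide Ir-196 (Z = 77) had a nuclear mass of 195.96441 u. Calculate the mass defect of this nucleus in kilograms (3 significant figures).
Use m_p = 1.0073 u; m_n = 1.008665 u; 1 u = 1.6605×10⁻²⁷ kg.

Z = 77, so N = A − Z = 196 − 77 = 119.
Mass of separated nucleons = 77(1.0073) + 119(1.008665) = 77.5621 + 120.031135 = 197.593235 u
The mass defect is 197.593235 − 195.96441 = 1.628825 u.
In SI units: 1.628825 u × 1.6605×10⁻²⁷ kg/u = 2.7047e-27 kg

2.70e-27 kg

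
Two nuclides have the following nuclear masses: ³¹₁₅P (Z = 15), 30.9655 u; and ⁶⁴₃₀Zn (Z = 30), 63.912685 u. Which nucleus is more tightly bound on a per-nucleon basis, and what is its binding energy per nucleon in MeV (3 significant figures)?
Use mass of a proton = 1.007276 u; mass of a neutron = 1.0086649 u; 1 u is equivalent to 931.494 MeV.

⁶⁴₃₀Zn; 8.74 MeV/nucleon

³¹₁₅P: Σm = 15(1.007276) + 16(1.0086649) = 31.2477784 u; Δm = 0.2822784 u; E_B = 262.94 MeV; E_B/A = 8.482 MeV
⁶⁴₃₀Zn: Σm = 30(1.007276) + 34(1.0086649) = 64.5128866 u; Δm = 0.6002016 u; E_B = 559.08 MeV; E_B/A = 8.736 MeV
⁶⁴₃₀Zn has the higher binding energy per nucleon, so it is the more tightly bound nucleus.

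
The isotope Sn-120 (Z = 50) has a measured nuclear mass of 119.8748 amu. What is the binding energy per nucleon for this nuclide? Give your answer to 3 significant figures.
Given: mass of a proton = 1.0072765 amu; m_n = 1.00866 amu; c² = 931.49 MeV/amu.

8.50 MeV/nucleon

With 50 protons and 70 neutrons (A = 120):
Total constituent mass: 50 × 1.0072765 + 70 × 1.00866 = 120.9700250 amu
The mass defect is 120.9700250 − 119.8748 = 1.0952250 amu.
Binding energy = Δm·c² = 1.0952250 × 931.49 MeV/amu = 1020.19 MeV
Dividing by A = 120 gives 8.502 MeV per nucleon.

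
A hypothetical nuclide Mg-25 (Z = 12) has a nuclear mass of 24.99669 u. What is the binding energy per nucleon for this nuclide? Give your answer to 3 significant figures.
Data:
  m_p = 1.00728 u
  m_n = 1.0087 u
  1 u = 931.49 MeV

7.59 MeV/nucleon

The nucleus contains 12 protons and 25 − 12 = 13 neutrons.
Total constituent mass: 12 × 1.00728 + 13 × 1.0087 = 25.20046 u
The mass defect is 25.20046 − 24.99669 = 0.20377 u.
Converting to energy: 0.20377 u × 931.49 MeV/u = 189.810 MeV
Dividing by A = 25 gives 7.592 MeV per nucleon.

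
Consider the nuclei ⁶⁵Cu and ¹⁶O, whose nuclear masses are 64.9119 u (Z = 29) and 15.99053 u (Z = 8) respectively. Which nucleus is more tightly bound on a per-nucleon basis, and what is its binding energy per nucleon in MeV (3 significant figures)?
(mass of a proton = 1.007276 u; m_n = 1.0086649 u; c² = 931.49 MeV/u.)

⁶⁵Cu: Σm = 29(1.007276) + 36(1.0086649) = 65.5229404 u; Δm = 0.6110404 u; E_B = 569.18 MeV; E_B/A = 8.757 MeV
¹⁶O: Σm = 8(1.007276) + 8(1.0086649) = 16.1275272 u; Δm = 0.1369972 u; E_B = 127.61 MeV; E_B/A = 7.976 MeV
⁶⁵Cu has the higher binding energy per nucleon, so it is the more tightly bound nucleus.

⁶⁵Cu; 8.76 MeV/nucleon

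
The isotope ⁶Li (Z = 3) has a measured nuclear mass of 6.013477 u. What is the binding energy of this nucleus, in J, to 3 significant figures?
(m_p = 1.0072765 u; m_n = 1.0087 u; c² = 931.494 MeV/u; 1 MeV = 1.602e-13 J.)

The nucleus contains 3 protons and 6 − 3 = 3 neutrons.
Mass of separated nucleons = 3(1.0072765) + 3(1.0087) = 3.0218295 + 3.0261 = 6.0479295 u
Mass defect Δm = 6.0479295 − 6.013477 = 0.0344525 u
E_B = 0.0344525 × 931.494 = 32.0923 MeV
In joules: 32.0923 MeV × 1.602e-13 J/MeV = 5.1412e-12 J

5.14e-12 J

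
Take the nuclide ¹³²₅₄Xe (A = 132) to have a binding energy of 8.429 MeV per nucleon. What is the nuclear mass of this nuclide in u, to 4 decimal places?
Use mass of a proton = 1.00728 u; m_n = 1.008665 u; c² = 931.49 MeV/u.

Total binding energy = 132 × 8.429 = 1112.628 MeV
Mass defect = 1112.628 MeV / (931.49 MeV/u) = 1.194460 u
Constituent mass = 54(1.00728) + 78(1.008665) = 133.068990 u
Nuclear mass = 133.068990 − 1.194460 = 131.874530 u ≈ 131.8745 u (to 4 decimal places)

131.8745 u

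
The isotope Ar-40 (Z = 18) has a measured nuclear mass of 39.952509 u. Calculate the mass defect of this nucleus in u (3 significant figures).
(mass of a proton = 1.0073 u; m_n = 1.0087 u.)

With 18 protons and 22 neutrons (A = 40):
Total constituent mass: 18 × 1.0073 + 22 × 1.0087 = 40.3228 u
Δm = 40.3228 − 39.952509 = 0.370291 u

0.370 u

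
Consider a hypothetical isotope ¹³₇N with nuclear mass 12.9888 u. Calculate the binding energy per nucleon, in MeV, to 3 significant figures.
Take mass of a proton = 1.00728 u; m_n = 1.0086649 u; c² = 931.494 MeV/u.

8.18 MeV/nucleon

Z = 7, so N = A − Z = 13 − 7 = 6.
Total constituent mass: 7 × 1.00728 + 6 × 1.0086649 = 13.1029494 u
Mass defect Δm = 13.1029494 − 12.9888 = 0.1141494 u
Converting to energy: 0.1141494 u × 931.494 MeV/u = 106.329 MeV
BE/A = 106.329 MeV / 13 = 8.179 MeV/nucleon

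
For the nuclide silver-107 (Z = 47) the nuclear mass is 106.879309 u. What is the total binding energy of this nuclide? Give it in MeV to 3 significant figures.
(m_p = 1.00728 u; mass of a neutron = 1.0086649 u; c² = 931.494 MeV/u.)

915 MeV

Mass of separated nucleons = 47(1.00728) + 60(1.0086649) = 47.34216 + 60.5198940 = 107.8620540 u
Δm = 107.8620540 − 106.879309 = 0.9827450 u
E_B = 0.9827450 × 931.494 = 915.421 MeV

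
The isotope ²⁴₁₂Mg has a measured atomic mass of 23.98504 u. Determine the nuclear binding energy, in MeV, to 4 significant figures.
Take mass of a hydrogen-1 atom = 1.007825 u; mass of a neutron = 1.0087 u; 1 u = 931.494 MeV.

Σm = 12·m(¹H) + 12·m_n = 12.093900 + 12.1044 = 24.198300 u
Δm = 24.198300 − 23.98504 = 0.213260 u
Converting to energy: 0.213260 u × 931.494 MeV/u = 198.650 MeV

198.7 MeV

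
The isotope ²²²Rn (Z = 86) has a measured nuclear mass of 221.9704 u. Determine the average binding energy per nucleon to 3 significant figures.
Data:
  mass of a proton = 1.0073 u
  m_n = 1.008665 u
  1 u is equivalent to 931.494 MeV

The nucleus contains 86 protons and 222 − 86 = 136 neutrons.
Σm = 86·m_p + 136·m_n = 86.6278 + 137.178440 = 223.806240 u
Δm = 223.806240 − 221.9704 = 1.835840 u
E_B = 1.835840 × 931.494 = 1710.07 MeV
BE/A = 1710.07 MeV / 222 = 7.703 MeV/nucleon

7.70 MeV/nucleon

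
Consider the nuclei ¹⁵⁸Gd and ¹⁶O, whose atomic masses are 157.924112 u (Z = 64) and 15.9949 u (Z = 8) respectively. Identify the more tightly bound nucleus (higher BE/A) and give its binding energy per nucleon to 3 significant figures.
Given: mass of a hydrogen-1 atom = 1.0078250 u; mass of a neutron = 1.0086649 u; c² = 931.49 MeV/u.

¹⁵⁸Gd; 8.20 MeV/nucleon

¹⁵⁸Gd: Σm = 64(1.0078250) + 94(1.0086649) = 159.3153006 u; Δm = 1.3911886 u; E_B = 1295.9 MeV; E_B/A = 8.202 MeV
¹⁶O: Σm = 8(1.0078250) + 8(1.0086649) = 16.1319192 u; Δm = 0.1370192 u; E_B = 127.63 MeV; E_B/A = 7.977 MeV
¹⁵⁸Gd has the higher binding energy per nucleon, so it is the more tightly bound nucleus.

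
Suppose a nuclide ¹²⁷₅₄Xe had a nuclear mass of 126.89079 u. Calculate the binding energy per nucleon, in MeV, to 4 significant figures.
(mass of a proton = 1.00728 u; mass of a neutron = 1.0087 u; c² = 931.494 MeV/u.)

8.343 MeV/nucleon

With 54 protons and 73 neutrons (A = 127):
Mass of separated nucleons = 54(1.00728) + 73(1.0087) = 54.39312 + 73.6351 = 128.02822 u
Δm = 128.02822 − 126.89079 = 1.13743 u
Converting to energy: 1.13743 u × 931.494 MeV/u = 1059.51 MeV
Per nucleon: 1059.51 / 127 = 8.343 MeV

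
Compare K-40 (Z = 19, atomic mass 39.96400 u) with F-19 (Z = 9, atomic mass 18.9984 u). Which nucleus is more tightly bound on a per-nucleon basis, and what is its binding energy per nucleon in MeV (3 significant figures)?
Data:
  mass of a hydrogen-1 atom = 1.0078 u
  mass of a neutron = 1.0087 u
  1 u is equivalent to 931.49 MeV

K-40; 8.54 MeV/nucleon

K-40: Σm = 19(1.0078) + 21(1.0087) = 40.3309 u; Δm = 0.36690 u; E_B = 341.76 MeV; E_B/A = 8.544 MeV
F-19: Σm = 9(1.0078) + 10(1.0087) = 19.1572 u; Δm = 0.1588 u; E_B = 147.92 MeV; E_B/A = 7.785 MeV
K-40 has the higher binding energy per nucleon, so it is the more tightly bound nucleus.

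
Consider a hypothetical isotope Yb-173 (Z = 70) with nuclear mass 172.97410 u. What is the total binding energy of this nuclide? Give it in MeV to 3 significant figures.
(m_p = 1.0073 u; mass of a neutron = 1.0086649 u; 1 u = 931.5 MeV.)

1330 MeV

The nucleus contains 70 protons and 173 − 70 = 103 neutrons.
Σm = 70·m_p + 103·m_n = 70.5110 + 103.8924847 = 174.4034847 u
The mass defect is 174.4034847 − 172.97410 = 1.4293847 u.
E_B = 1.4293847 × 931.5 = 1331.47 MeV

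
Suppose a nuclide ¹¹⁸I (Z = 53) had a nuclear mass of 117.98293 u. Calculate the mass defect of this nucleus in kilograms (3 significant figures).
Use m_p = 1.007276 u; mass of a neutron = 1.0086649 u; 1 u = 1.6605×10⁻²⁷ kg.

Total constituent mass: 53 × 1.007276 + 65 × 1.0086649 = 118.9488465 u
Mass defect Δm = 118.9488465 − 117.98293 = 0.9659165 u
In SI units: 0.9659165 u × 1.6605×10⁻²⁷ kg/u = 1.6039e-27 kg

1.60e-27 kg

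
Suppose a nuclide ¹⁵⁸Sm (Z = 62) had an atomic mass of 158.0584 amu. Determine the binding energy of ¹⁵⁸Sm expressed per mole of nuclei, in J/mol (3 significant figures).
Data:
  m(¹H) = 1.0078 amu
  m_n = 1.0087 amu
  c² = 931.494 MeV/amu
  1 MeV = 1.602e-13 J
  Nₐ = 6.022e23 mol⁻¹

Σm = 62·m(¹H) + 96·m_n = 62.4836 + 96.8352 = 159.3188 amu
Δm = 159.3188 − 158.0584 = 1.2604 amu
E_B = 1.2604 × 931.494 = 1174.06 MeV
Per nucleus in joules: 1174.06 MeV × 1.602e-13 J/MeV = 1.8808e-10 J
Per mole: 1.8808e-10 J × 6.022e23 mol⁻¹ = 1.1326e+14 J/mol

1.13e+14 J/mol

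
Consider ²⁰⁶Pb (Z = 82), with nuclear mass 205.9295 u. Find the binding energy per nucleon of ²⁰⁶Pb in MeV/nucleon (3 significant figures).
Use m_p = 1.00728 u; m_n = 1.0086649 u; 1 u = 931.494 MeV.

With 82 protons and 124 neutrons (A = 206):
Σm = 82·m_p + 124·m_n = 82.59696 + 125.0744476 = 207.6714076 u
The mass defect is 207.6714076 − 205.9295 = 1.7419076 u.
Converting to energy: 1.7419076 u × 931.494 MeV/u = 1622.58 MeV
Per nucleon: 1622.58 / 206 = 7.877 MeV

7.88 MeV/nucleon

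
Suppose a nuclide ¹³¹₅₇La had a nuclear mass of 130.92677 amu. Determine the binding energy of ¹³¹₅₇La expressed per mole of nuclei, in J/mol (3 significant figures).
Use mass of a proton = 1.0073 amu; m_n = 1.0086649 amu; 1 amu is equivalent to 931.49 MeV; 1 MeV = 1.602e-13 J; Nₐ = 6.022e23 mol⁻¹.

1.02e+14 J/mol

Σm = 57·m_p + 74·m_n = 57.4161 + 74.6412026 = 132.0573026 amu
The mass defect is 132.0573026 − 130.92677 = 1.1305326 amu.
Binding energy = Δm·c² = 1.1305326 × 931.49 MeV/amu = 1053.08 MeV
Per nucleus in joules: 1053.08 MeV × 1.602e-13 J/MeV = 1.6870e-10 J
Per mole: 1.6870e-10 J × 6.022e23 mol⁻¹ = 1.0159e+14 J/mol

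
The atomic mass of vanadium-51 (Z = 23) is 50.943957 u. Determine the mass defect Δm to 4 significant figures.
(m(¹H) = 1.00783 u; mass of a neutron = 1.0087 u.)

0.4797 u

With 23 protons and 28 neutrons (A = 51):
Total constituent mass: 23 × 1.00783 + 28 × 1.0087 = 51.42369 u
Mass defect Δm = 51.42369 − 50.943957 = 0.479733 u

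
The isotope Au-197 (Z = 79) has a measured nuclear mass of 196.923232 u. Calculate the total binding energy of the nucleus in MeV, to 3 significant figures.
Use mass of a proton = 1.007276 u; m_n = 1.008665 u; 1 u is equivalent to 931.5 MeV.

1560 MeV

Z = 79, so N = A − Z = 197 − 79 = 118.
Σm = 79·m_p + 118·m_n = 79.574804 + 119.022470 = 198.597274 u
The mass defect is 198.597274 − 196.923232 = 1.674042 u.
Converting to energy: 1.674042 u × 931.5 MeV/u = 1559.37 MeV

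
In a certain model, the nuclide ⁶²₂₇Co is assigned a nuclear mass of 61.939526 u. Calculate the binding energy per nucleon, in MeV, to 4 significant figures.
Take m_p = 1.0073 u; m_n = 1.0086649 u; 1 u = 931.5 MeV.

With 27 protons and 35 neutrons (A = 62):
Σm = 27·m_p + 35·m_n = 27.1971 + 35.3032715 = 62.5003715 u
Δm = 62.5003715 − 61.939526 = 0.5608455 u
Binding energy = Δm·c² = 0.5608455 × 931.5 MeV/u = 522.428 MeV
BE/A = 522.428 MeV / 62 = 8.426 MeV/nucleon

8.426 MeV/nucleon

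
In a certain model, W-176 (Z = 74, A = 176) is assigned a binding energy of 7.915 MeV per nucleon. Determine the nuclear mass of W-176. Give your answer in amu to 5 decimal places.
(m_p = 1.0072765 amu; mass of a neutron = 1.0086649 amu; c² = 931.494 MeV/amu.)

175.92679 amu

Total binding energy = 176 × 7.915 = 1393.040 MeV
Mass defect = 1393.040 MeV / (931.494 MeV/amu) = 1.4954900 amu
Constituent mass = 74(1.0072765) + 102(1.0086649) = 177.4222808 amu
Nuclear mass = 177.4222808 − 1.4954900 = 175.9267908 amu ≈ 175.92679 amu (to 5 decimal places)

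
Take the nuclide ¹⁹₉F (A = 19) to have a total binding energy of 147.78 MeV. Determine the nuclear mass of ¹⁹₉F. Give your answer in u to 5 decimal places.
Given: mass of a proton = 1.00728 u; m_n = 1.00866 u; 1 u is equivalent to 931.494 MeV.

18.99347 u

Mass defect = 147.78 MeV / (931.494 MeV/u) = 0.1586484 u
Constituent mass = 9(1.00728) + 10(1.00866) = 19.15212 u
Nuclear mass = 19.15212 − 0.1586484 = 18.9934716 u ≈ 18.99347 u (to 5 decimal places)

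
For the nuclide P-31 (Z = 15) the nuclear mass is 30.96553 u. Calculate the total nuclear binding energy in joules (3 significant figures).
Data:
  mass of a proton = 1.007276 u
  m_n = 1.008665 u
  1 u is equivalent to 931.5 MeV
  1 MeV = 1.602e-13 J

The nucleus contains 15 protons and 31 − 15 = 16 neutrons.
Σm = 15·m_p + 16·m_n = 15.109140 + 16.138640 = 31.247780 u
The mass defect is 31.247780 − 30.96553 = 0.282250 u.
Converting to energy: 0.282250 u × 931.5 MeV/u = 262.916 MeV
In joules: 262.916 MeV × 1.602e-13 J/MeV = 4.2119e-11 J

4.21e-11 J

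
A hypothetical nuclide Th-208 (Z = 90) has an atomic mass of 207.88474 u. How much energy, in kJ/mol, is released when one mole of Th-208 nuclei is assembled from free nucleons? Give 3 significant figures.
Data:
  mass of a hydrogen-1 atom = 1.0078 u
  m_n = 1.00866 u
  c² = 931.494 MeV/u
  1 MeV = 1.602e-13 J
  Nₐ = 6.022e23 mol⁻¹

Z = 90, so N = A − Z = 208 − 90 = 118.
Total constituent mass: 90 × 1.0078 + 118 × 1.00866 = 209.72388 u
The mass defect is 209.72388 − 207.88474 = 1.83914 u.
E_B = 1.83914 × 931.494 = 1713.15 MeV
Per nucleus in joules: 1713.15 MeV × 1.602e-13 J/MeV = 2.7445e-10 J
Per mole: 2.7445e-10 J × 6.022e23 mol⁻¹ = 1.6527e+14 J/mol

1.65e+11 kJ/mol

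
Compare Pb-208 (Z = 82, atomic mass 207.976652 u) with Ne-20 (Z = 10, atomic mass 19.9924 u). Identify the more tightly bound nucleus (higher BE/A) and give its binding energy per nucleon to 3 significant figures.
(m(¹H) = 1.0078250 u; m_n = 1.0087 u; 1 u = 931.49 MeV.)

Pb-208: Σm = 82(1.0078250) + 126(1.0087) = 209.7378500 u; Δm = 1.7611980 u; E_B = 1640.5 MeV; E_B/A = 7.887 MeV
Ne-20: Σm = 10(1.0078250) + 10(1.0087) = 20.1652500 u; Δm = 0.1728500 u; E_B = 161.008 MeV; E_B/A = 8.050 MeV
Ne-20 has the higher binding energy per nucleon, so it is the more tightly bound nucleus.

Ne-20; 8.05 MeV/nucleon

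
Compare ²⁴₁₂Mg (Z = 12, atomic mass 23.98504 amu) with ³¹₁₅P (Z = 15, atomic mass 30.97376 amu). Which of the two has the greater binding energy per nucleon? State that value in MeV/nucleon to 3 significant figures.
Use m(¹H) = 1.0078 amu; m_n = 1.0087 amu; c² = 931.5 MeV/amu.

²⁴₁₂Mg: Σm = 12(1.0078) + 12(1.0087) = 24.1980 amu; Δm = 0.21296 amu; E_B = 198.372 MeV; E_B/A = 8.266 MeV
³¹₁₅P: Σm = 15(1.0078) + 16(1.0087) = 31.2562 amu; Δm = 0.28244 amu; E_B = 263.09 MeV; E_B/A = 8.487 MeV
³¹₁₅P has the higher binding energy per nucleon, so it is the more tightly bound nucleus.

³¹₁₅P; 8.49 MeV/nucleon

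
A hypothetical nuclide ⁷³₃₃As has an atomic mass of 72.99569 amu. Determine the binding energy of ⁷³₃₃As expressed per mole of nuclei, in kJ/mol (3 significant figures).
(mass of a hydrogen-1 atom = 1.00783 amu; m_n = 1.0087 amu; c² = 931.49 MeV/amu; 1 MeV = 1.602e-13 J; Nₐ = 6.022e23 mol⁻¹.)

5.49e+10 kJ/mol

Mass of separated nucleons = 33(1.00783) + 40(1.0087) = 33.25839 + 40.3480 = 73.60639 amu
Mass defect Δm = 73.60639 − 72.99569 = 0.61070 amu
Converting to energy: 0.61070 amu × 931.49 MeV/amu = 568.861 MeV
Per nucleus in joules: 568.861 MeV × 1.602e-13 J/MeV = 9.1132e-11 J
Per mole: 9.1132e-11 J × 6.022e23 mol⁻¹ = 5.4880e+13 J/mol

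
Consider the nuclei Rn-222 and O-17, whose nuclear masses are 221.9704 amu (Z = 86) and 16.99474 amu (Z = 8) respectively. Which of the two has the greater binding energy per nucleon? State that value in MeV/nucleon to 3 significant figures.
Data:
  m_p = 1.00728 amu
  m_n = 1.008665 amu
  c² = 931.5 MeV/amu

Rn-222: Σm = 86(1.00728) + 136(1.008665) = 223.804520 amu; Δm = 1.834120 amu; E_B = 1708.5 MeV; E_B/A = 7.696 MeV
O-17: Σm = 8(1.00728) + 9(1.008665) = 17.136225 amu; Δm = 0.141485 amu; E_B = 131.793 MeV; E_B/A = 7.753 MeV
O-17 has the higher binding energy per nucleon, so it is the more tightly bound nucleus.

O-17; 7.75 MeV/nucleon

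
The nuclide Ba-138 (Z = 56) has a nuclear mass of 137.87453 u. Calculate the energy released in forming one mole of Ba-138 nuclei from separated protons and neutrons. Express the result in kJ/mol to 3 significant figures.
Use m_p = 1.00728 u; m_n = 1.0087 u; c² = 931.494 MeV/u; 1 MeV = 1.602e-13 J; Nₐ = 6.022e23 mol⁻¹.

1.12e+11 kJ/mol

With 56 protons and 82 neutrons (A = 138):
Σm = 56·m_p + 82·m_n = 56.40768 + 82.7134 = 139.12108 u
The mass defect is 139.12108 − 137.87453 = 1.24655 u.
Binding energy = Δm·c² = 1.24655 × 931.494 MeV/u = 1161.15 MeV
Per nucleus in joules: 1161.15 MeV × 1.602e-13 J/MeV = 1.8602e-10 J
Per mole: 1.8602e-10 J × 6.022e23 mol⁻¹ = 1.1202e+14 J/mol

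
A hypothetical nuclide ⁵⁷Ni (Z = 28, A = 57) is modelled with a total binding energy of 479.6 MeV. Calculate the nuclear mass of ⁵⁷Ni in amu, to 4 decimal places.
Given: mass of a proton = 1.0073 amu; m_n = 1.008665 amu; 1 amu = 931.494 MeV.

56.9408 amu

Mass defect = 479.6 MeV / (931.494 MeV/amu) = 0.514872 amu
Constituent mass = 28(1.0073) + 29(1.008665) = 57.455685 amu
Nuclear mass = 57.455685 − 0.514872 = 56.940813 amu ≈ 56.9408 amu (to 4 decimal places)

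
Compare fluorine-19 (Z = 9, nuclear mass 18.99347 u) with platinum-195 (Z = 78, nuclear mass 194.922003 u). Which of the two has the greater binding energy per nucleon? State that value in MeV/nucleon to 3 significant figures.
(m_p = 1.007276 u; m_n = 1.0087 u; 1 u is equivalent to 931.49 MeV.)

fluorine-19: Σm = 9(1.007276) + 10(1.0087) = 19.152484 u; Δm = 0.159014 u; E_B = 148.12 MeV; E_B/A = 7.796 MeV
platinum-195: Σm = 78(1.007276) + 117(1.0087) = 196.585428 u; Δm = 1.663425 u; E_B = 1549.5 MeV; E_B/A = 7.946 MeV
platinum-195 has the higher binding energy per nucleon, so it is the more tightly bound nucleus.

platinum-195; 7.95 MeV/nucleon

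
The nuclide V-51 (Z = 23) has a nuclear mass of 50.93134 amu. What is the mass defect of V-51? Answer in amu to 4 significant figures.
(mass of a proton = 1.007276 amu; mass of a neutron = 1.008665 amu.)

0.4786 amu

Total constituent mass: 23 × 1.007276 + 28 × 1.008665 = 51.409968 amu
The mass defect is 51.409968 − 50.93134 = 0.478628 amu.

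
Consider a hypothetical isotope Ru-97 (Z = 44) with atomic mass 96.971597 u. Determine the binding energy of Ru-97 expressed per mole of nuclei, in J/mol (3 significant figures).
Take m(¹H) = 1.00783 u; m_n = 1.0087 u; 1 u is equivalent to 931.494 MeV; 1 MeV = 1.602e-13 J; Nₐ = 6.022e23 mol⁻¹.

Mass of separated nucleons = 44(1.00783) + 53(1.0087) = 44.34452 + 53.4611 = 97.80562 u
The mass defect is 97.80562 − 96.971597 = 0.834023 u.
E_B = 0.834023 × 931.494 = 776.887 MeV
Per nucleus in joules: 776.887 MeV × 1.602e-13 J/MeV = 1.2446e-10 J
Per mole: 1.2446e-10 J × 6.022e23 mol⁻¹ = 7.49498e+13 J/mol

7.49e+13 J/mol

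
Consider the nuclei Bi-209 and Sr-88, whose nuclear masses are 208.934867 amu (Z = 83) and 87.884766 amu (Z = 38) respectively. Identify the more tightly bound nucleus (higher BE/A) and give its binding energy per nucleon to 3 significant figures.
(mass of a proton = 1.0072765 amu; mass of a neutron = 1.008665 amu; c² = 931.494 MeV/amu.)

Sr-88; 8.73 MeV/nucleon

Bi-209: Σm = 83(1.0072765) + 126(1.008665) = 210.6957395 amu; Δm = 1.7608725 amu; E_B = 1640.2 MeV; E_B/A = 7.848 MeV
Sr-88: Σm = 38(1.0072765) + 50(1.008665) = 88.7097570 amu; Δm = 0.8249910 amu; E_B = 768.47 MeV; E_B/A = 8.733 MeV
Sr-88 has the higher binding energy per nucleon, so it is the more tightly bound nucleus.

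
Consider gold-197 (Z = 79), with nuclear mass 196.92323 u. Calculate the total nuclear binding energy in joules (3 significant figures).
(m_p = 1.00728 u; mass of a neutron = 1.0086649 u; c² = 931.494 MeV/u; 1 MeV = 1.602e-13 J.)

Mass of separated nucleons = 79(1.00728) + 118(1.0086649) = 79.57512 + 119.0224582 = 198.5975782 u
The mass defect is 198.5975782 − 196.92323 = 1.6743482 u.
E_B = 1.6743482 × 931.494 = 1559.65 MeV
In joules: 1559.65 MeV × 1.602e-13 J/MeV = 2.4986e-10 J

2.50e-10 J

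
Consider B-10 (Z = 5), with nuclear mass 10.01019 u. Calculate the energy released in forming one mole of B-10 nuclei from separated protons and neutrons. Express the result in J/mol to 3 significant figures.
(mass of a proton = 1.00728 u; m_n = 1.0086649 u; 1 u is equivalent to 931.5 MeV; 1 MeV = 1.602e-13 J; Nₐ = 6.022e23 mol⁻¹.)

6.25e+12 J/mol

The nucleus contains 5 protons and 10 − 5 = 5 neutrons.
Mass of separated nucleons = 5(1.00728) + 5(1.0086649) = 5.03640 + 5.0433245 = 10.0797245 u
Δm = 10.0797245 − 10.01019 = 0.0695345 u
Converting to energy: 0.0695345 u × 931.5 MeV/u = 64.7714 MeV
Per nucleus in joules: 64.7714 MeV × 1.602e-13 J/MeV = 1.0376e-11 J
Per mole: 1.0376e-11 J × 6.022e23 mol⁻¹ = 6.2484e+12 J/mol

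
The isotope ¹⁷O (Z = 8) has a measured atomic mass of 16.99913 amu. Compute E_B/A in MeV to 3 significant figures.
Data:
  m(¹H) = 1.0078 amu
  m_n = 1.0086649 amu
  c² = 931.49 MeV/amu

The nucleus contains 8 protons and 17 − 8 = 9 neutrons.
Total constituent mass: 8 × 1.0078 + 9 × 1.0086649 = 17.1403841 amu
Δm = 17.1403841 − 16.99913 = 0.1412541 amu
Converting to energy: 0.1412541 amu × 931.49 MeV/amu = 131.577 MeV
Dividing by A = 17 gives 7.740 MeV per nucleon.

7.74 MeV/nucleon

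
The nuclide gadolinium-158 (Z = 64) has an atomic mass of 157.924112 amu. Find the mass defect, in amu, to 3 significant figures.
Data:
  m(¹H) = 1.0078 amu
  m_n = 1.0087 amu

Total constituent mass: 64 × 1.0078 + 94 × 1.0087 = 159.3170 amu
Δm = 159.3170 − 157.924112 = 1.392888 amu

1.39 amu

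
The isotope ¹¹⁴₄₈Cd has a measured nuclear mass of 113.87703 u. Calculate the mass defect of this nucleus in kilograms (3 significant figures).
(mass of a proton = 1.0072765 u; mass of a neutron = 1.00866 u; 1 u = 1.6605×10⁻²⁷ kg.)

1.73e-27 kg

Total constituent mass: 48 × 1.0072765 + 66 × 1.00866 = 114.9208320 u
Δm = 114.9208320 − 113.87703 = 1.0438020 u
In SI units: 1.0438020 u × 1.6605×10⁻²⁷ kg/u = 1.7332e-27 kg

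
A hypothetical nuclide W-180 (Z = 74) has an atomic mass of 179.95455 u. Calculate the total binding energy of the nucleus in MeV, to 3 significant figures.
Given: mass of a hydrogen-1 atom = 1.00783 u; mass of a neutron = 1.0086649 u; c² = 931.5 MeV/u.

Σm = 74·m(¹H) + 106·m_n = 74.57942 + 106.9184794 = 181.4978994 u
Δm = 181.4978994 − 179.95455 = 1.5433494 u
Converting to energy: 1.5433494 u × 931.5 MeV/u = 1437.63 MeV

1440 MeV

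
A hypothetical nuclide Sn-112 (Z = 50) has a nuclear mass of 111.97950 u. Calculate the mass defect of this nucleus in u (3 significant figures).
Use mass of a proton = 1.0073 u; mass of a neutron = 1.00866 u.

The nucleus contains 50 protons and 112 − 50 = 62 neutrons.
Σm = 50·m_p + 62·m_n = 50.3650 + 62.53692 = 112.90192 u
Δm = 112.90192 − 111.97950 = 0.92242 u

0.922 u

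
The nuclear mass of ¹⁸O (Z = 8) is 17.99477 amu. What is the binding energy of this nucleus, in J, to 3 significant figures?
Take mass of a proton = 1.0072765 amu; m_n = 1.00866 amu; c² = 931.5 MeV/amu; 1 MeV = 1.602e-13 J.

2.24e-11 J

Mass of separated nucleons = 8(1.0072765) + 10(1.00866) = 8.0582120 + 10.08660 = 18.1448120 amu
Mass defect Δm = 18.1448120 − 17.99477 = 0.1500420 amu
Binding energy = Δm·c² = 0.1500420 × 931.5 MeV/amu = 139.764 MeV
In joules: 139.764 MeV × 1.602e-13 J/MeV = 2.2390e-11 J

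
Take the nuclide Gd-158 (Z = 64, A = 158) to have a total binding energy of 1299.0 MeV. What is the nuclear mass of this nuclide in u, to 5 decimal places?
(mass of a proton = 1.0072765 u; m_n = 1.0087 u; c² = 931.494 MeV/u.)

157.88896 u

Mass defect = 1299.0 MeV / (931.494 MeV/u) = 1.3945339 u
Constituent mass = 64(1.0072765) + 94(1.0087) = 159.2834960 u
Nuclear mass = 159.2834960 − 1.3945339 = 157.8889621 u ≈ 157.88896 u (to 5 decimal places)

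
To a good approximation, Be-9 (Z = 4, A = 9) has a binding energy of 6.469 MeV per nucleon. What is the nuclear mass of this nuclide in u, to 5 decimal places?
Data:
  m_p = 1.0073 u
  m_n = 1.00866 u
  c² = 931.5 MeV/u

Total binding energy = 9 × 6.469 = 58.221 MeV
Mass defect = 58.221 MeV / (931.5 MeV/u) = 0.0625024 u
Constituent mass = 4(1.0073) + 5(1.00866) = 9.07250 u
Nuclear mass = 9.07250 − 0.0625024 = 9.0099976 u ≈ 9.01000 u (to 5 decimal places)

9.01000 u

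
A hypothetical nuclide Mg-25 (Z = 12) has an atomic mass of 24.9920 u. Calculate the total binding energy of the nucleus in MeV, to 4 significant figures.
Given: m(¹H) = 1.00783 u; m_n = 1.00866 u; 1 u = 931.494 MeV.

199.8 MeV

Z = 12, so N = A − Z = 25 − 12 = 13.
Total constituent mass: 12 × 1.00783 + 13 × 1.00866 = 25.20654 u
The mass defect is 25.20654 − 24.9920 = 0.21454 u.
Converting to energy: 0.21454 u × 931.494 MeV/u = 199.843 MeV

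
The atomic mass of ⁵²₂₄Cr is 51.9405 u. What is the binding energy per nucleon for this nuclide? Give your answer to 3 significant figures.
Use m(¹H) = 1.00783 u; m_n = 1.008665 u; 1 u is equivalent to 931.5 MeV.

8.78 MeV/nucleon

The nucleus contains 24 protons and 52 − 24 = 28 neutrons.
Total constituent mass: 24 × 1.00783 + 28 × 1.008665 = 52.430540 u
The mass defect is 52.430540 − 51.9405 = 0.490040 u.
Converting to energy: 0.490040 u × 931.5 MeV/u = 456.472 MeV
BE/A = 456.472 MeV / 52 = 8.778 MeV/nucleon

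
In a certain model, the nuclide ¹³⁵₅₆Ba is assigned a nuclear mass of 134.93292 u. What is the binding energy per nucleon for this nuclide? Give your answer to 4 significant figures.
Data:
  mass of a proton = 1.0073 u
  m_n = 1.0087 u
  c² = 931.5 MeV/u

Mass of separated nucleons = 56(1.0073) + 79(1.0087) = 56.4088 + 79.6873 = 136.0961 u
The mass defect is 136.0961 − 134.93292 = 1.16318 u.
E_B = 1.16318 × 931.5 = 1083.50 MeV
BE/A = 1083.50 MeV / 135 = 8.026 MeV/nucleon

8.026 MeV/nucleon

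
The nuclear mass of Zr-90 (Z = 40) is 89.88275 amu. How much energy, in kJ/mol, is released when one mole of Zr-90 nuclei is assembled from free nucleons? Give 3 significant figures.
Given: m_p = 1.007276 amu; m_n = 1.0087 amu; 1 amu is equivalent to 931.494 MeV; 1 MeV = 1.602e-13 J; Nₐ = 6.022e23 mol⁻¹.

7.58e+10 kJ/mol

Z = 40, so N = A − Z = 90 − 40 = 50.
Σm = 40·m_p + 50·m_n = 40.291040 + 50.4350 = 90.726040 amu
Mass defect Δm = 90.726040 − 89.88275 = 0.843290 amu
E_B = 0.843290 × 931.494 = 785.520 MeV
Per nucleus in joules: 785.520 MeV × 1.602e-13 J/MeV = 1.2584e-10 J
Per mole: 1.2584e-10 J × 6.022e23 mol⁻¹ = 7.5781e+13 J/mol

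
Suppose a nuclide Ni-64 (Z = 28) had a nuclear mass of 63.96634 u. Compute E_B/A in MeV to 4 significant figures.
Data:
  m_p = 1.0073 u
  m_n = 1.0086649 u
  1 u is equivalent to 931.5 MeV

8.005 MeV/nucleon

With 28 protons and 36 neutrons (A = 64):
Mass of separated nucleons = 28(1.0073) + 36(1.0086649) = 28.2044 + 36.3119364 = 64.5163364 u
The mass defect is 64.5163364 − 63.96634 = 0.5499964 u.
Binding energy = Δm·c² = 0.5499964 × 931.5 MeV/u = 512.322 MeV
Per nucleon: 512.322 / 64 = 8.005 MeV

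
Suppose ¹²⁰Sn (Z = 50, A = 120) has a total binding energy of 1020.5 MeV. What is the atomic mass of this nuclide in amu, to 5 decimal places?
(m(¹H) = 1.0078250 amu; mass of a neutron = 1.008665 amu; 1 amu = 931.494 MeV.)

Mass defect = 1020.5 MeV / (931.494 MeV/amu) = 1.0955519 amu
Constituent mass = 50(1.0078250) + 70(1.008665) = 120.9978000 amu
Atomic mass = 120.9978000 − 1.0955519 = 119.9022481 amu ≈ 119.90225 amu (to 5 decimal places)

119.90225 amu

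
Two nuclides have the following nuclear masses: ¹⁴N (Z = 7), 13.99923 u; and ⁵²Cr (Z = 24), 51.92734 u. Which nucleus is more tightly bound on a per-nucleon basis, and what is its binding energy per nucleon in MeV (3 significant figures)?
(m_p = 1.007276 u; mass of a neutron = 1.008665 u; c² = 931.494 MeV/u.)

⁵²Cr; 8.78 MeV/nucleon

¹⁴N: Σm = 7(1.007276) + 7(1.008665) = 14.111587 u; Δm = 0.112357 u; E_B = 104.66 MeV; E_B/A = 7.476 MeV
⁵²Cr: Σm = 24(1.007276) + 28(1.008665) = 52.417244 u; Δm = 0.489904 u; E_B = 456.34 MeV; E_B/A = 8.776 MeV
⁵²Cr has the higher binding energy per nucleon, so it is the more tightly bound nucleus.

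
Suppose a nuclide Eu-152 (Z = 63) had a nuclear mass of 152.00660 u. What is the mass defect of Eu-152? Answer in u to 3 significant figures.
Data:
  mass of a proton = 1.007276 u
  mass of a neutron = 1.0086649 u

1.22 u

The nucleus contains 63 protons and 152 − 63 = 89 neutrons.
Total constituent mass: 63 × 1.007276 + 89 × 1.0086649 = 153.2295641 u
The mass defect is 153.2295641 − 152.00660 = 1.2229641 u.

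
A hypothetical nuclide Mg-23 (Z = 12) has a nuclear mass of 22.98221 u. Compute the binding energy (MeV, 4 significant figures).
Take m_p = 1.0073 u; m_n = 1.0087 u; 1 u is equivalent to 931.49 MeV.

Total constituent mass: 12 × 1.0073 + 11 × 1.0087 = 23.1833 u
Mass defect Δm = 23.1833 − 22.98221 = 0.20109 u
Binding energy = Δm·c² = 0.20109 × 931.49 MeV/u = 187.313 MeV

187.3 MeV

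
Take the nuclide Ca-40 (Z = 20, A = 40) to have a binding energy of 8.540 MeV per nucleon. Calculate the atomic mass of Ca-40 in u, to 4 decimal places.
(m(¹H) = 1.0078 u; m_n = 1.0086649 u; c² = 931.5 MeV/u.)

39.9626 u

Total binding energy = 40 × 8.540 = 341.600 MeV
Mass defect = 341.600 MeV / (931.5 MeV/u) = 0.366720 u
Constituent mass = 20(1.0078) + 20(1.0086649) = 40.3292980 u
Atomic mass = 40.3292980 − 0.366720 = 39.9625780 u ≈ 39.9626 u (to 4 decimal places)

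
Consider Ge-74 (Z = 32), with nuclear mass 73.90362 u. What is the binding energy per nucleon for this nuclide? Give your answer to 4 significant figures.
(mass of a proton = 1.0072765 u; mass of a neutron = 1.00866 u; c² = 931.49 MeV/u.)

Σm = 32·m_p + 42·m_n = 32.2328480 + 42.36372 = 74.5965680 u
Δm = 74.5965680 − 73.90362 = 0.6929480 u
E_B = 0.6929480 × 931.49 = 645.474 MeV
Per nucleon: 645.474 / 74 = 8.723 MeV

8.723 MeV/nucleon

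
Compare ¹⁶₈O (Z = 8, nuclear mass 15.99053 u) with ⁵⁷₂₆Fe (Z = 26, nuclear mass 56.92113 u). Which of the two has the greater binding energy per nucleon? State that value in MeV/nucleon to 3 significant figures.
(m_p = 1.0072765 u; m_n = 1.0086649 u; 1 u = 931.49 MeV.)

¹⁶₈O: Σm = 8(1.0072765) + 8(1.0086649) = 16.1275312 u; Δm = 0.1370012 u; E_B = 127.62 MeV; E_B/A = 7.976 MeV
⁵⁷₂₆Fe: Σm = 26(1.0072765) + 31(1.0086649) = 57.4578009 u; Δm = 0.5366709 u; E_B = 499.90 MeV; E_B/A = 8.770 MeV
⁵⁷₂₆Fe has the higher binding energy per nucleon, so it is the more tightly bound nucleus.

⁵⁷₂₆Fe; 8.77 MeV/nucleon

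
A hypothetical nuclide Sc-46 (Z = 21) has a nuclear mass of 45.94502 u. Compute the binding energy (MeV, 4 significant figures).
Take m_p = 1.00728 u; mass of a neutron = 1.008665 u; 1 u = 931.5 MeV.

Σm = 21·m_p + 25·m_n = 21.15288 + 25.216625 = 46.369505 u
Δm = 46.369505 − 45.94502 = 0.424485 u
Binding energy = Δm·c² = 0.424485 × 931.5 MeV/u = 395.408 MeV

395.4 MeV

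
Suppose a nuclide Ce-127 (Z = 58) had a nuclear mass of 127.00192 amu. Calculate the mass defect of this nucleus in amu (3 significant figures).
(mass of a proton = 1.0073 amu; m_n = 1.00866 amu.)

1.02 amu

Σm = 58·m_p + 69·m_n = 58.4234 + 69.59754 = 128.02094 amu
Δm = 128.02094 − 127.00192 = 1.01902 amu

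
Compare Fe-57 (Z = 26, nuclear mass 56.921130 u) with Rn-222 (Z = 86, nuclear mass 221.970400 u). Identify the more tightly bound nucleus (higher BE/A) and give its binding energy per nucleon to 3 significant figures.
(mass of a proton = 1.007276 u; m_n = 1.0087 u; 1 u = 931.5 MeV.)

Fe-57; 8.79 MeV/nucleon

Fe-57: Σm = 26(1.007276) + 31(1.0087) = 57.458876 u; Δm = 0.537746 u; E_B = 500.91 MeV; E_B/A = 8.788 MeV
Rn-222: Σm = 86(1.007276) + 136(1.0087) = 223.808936 u; Δm = 1.838536 u; E_B = 1712.6 MeV; E_B/A = 7.714 MeV
Fe-57 has the higher binding energy per nucleon, so it is the more tightly bound nucleus.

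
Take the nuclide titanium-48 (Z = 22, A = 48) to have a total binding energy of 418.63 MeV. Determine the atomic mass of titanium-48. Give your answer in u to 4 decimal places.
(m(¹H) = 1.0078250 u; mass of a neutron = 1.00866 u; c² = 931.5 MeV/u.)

47.9479 u

Mass defect = 418.63 MeV / (931.5 MeV/u) = 0.449415 u
Constituent mass = 22(1.0078250) + 26(1.00866) = 48.3973100 u
Atomic mass = 48.3973100 − 0.449415 = 47.9478950 u ≈ 47.9479 u (to 4 decimal places)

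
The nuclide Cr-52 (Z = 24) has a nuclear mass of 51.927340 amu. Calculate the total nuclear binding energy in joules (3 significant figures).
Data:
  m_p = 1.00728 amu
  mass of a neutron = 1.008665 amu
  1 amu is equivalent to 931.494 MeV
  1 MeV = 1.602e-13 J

Σm = 24·m_p + 28·m_n = 24.17472 + 28.242620 = 52.417340 amu
The mass defect is 52.417340 − 51.927340 = 0.490000 amu.
Converting to energy: 0.490000 amu × 931.494 MeV/amu = 456.432 MeV
In joules: 456.432 MeV × 1.602e-13 J/MeV = 7.3120e-11 J

7.31e-11 J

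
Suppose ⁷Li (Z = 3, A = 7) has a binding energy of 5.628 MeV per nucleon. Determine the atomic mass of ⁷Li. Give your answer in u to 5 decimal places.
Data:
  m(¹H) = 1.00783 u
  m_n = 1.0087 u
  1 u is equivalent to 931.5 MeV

Total binding energy = 7 × 5.628 = 39.396 MeV
Mass defect = 39.396 MeV / (931.5 MeV/u) = 0.0422931 u
Constituent mass = 3(1.00783) + 4(1.0087) = 7.05829 u
Atomic mass = 7.05829 − 0.0422931 = 7.0159969 u ≈ 7.01600 u (to 5 decimal places)

7.01600 u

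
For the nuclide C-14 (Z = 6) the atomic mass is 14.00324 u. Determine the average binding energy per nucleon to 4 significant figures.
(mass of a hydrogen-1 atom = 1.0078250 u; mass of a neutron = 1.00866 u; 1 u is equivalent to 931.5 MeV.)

7.518 MeV/nucleon

Z = 6, so N = A − Z = 14 − 6 = 8.
Mass of separated nucleons = 6(1.0078250) + 8(1.00866) = 6.0469500 + 8.06928 = 14.1162300 u
Δm = 14.1162300 − 14.00324 = 0.1129900 u
Converting to energy: 0.1129900 u × 931.5 MeV/u = 105.250 MeV
Dividing by A = 14 gives 7.518 MeV per nucleon.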